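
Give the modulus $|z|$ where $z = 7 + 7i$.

|z| = sqrt(a^2 + b^2) = sqrt(7^2 + 7^2) = sqrt(98) = sqrt(98)


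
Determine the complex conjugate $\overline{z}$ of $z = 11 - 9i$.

If z = a + bi, then conjugate(z) = a - bi
conjugate(11 - 9i) = 11 + 9i


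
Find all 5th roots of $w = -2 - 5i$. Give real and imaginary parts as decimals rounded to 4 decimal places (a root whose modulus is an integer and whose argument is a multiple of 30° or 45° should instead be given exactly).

|w| = sqrt(29) ≈ 5.385165, arg(w) ≈ 248.198591°
Root modulus = sqrt(29)^(1/5) ≈ 1.400360
Root arguments: θ_k = (arg(w) + 360°k)/5 for k = 0, 1, ..., 4
Compute each root as (root modulus)(cos θ_k + i sin θ_k) using full-precision intermediates, then round to 4 decimal places.
Roots: 0.9069 + 1.0671i, -0.7346 + 1.1922i, -1.3609 - 0.3302i, -0.1065 - 1.3963i, 1.2951 - 0.5327i


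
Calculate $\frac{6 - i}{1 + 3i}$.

Multiply numerator and denominator by conjugate (1 - 3i):
= (6 - i)(1 - 3i) / (1^2 + 3^2)
= (3 - 19i) / 10
= 3/10 - (19/10)i


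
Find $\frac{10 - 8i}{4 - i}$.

Multiply numerator and denominator by conjugate (4 + i):
= (10 - 8i)(4 + i) / (4^2 + (-1)^2)
= (48 - 22i) / 17
= 48/17 - (22/17)i


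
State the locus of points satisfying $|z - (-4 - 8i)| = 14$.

|z - z0| = r describes a circle centered at z0 with radius r
Here z0 = -4 - 8i and r = 14
Locus: Circle centered at (-4, -8) with radius 14


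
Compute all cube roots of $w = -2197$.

|w| = 2197, arg(w) = 180°
Root modulus = 2197^(1/3) = 13
Root arguments: θ_k = (180° + 360°k)/3 for k = 0, 1, ..., 2
Roots: 13/2 + (13*sqrt(3)/2)i, -13, 13/2 - (13*sqrt(3)/2)i


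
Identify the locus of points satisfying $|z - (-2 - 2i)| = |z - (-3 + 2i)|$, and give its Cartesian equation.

|z - z1| = |z - z2| means z is equidistant from z1 and z2,
i.e. the perpendicular bisector of the segment from (-2, -2) to (-3, 2) (midpoint (-5/2, 0)).
With z = x + yi, square both sides:
(x - (-2))^2 + (y - (-2))^2 = (x - (-3))^2 + (y - 2)^2
The x^2 and y^2 terms cancel: -2x + 8y = 13 - 8 = 5
Simplify: 2x - 8y = -5
Locus: Perpendicular bisector of the segment from (-2, -2) to (-3, 2): the line 2x - 8y = -5


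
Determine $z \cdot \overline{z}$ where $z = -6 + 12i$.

z * conjugate(z) = |z|^2 = a^2 + b^2
= (-6)^2 + 12^2 = 180


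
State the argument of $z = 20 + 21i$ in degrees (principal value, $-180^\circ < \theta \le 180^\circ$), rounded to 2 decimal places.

θ = arctan(b/a) = arctan(21/20) (quadrant-adjusted) = 46.40°


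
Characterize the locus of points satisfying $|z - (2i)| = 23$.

|z - z0| = r describes a circle centered at z0 with radius r
Here z0 = 2i and r = 23
Locus: Circle centered at (0, 2) with radius 23


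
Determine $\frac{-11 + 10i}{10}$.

Divisor is real, so divide each part by 10:
= -11/10 + i


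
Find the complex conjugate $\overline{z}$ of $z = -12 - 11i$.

If z = a + bi, then conjugate(z) = a - bi
conjugate(-12 - 11i) = -12 + 11i


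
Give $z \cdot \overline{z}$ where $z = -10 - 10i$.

z * conjugate(z) = |z|^2 = a^2 + b^2
= (-10)^2 + (-10)^2 = 200


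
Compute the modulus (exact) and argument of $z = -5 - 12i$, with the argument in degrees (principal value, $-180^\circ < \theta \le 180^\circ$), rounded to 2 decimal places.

|z| = sqrt((-5)^2 + (-12)^2) = 13
arg(z) = arctan(b/a) = arctan(-12/-5) (quadrant-adjusted) = -112.62°


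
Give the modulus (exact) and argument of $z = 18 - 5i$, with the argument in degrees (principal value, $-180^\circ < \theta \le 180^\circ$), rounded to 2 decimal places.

|z| = sqrt(18^2 + (-5)^2) = sqrt(349)
arg(z) = arctan(b/a) = arctan(-5/18) (quadrant-adjusted) = -15.52°


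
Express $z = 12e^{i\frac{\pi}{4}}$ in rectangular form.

a = r cos θ = 12 * sqrt(2)/2 = 6*sqrt(2)
b = r sin θ = 12 * sqrt(2)/2 = 6*sqrt(2)
z = 6*sqrt(2) + 6*sqrt(2)i


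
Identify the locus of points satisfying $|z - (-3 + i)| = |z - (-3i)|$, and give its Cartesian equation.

|z - z1| = |z - z2| means z is equidistant from z1 and z2,
i.e. the perpendicular bisector of the segment from (-3, 1) to (0, -3) (midpoint (-3/2, -1)).
With z = x + yi, square both sides:
(x - (-3))^2 + (y - 1)^2 = (x - 0)^2 + (y - (-3))^2
The x^2 and y^2 terms cancel: 6x + (-8)y = 9 - 10 = -1
Simplify: 6x - 8y = -1
Locus: Perpendicular bisector of the segment from (-3, 1) to (0, -3): the line 6x - 8y = -1


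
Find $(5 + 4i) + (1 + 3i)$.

(5 + 1) + (4 + 3)i = 6 + 7i


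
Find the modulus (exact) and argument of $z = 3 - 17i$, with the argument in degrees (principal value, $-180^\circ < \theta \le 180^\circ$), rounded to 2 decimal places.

|z| = sqrt(3^2 + (-17)^2) = sqrt(298)
arg(z) = arctan(b/a) = arctan(-17/3) (quadrant-adjusted) = -79.99°


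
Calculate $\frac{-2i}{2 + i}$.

Multiply numerator and denominator by conjugate (2 - i):
= (-2i)(2 - i) / (2^2 + 1^2)
= (-2 - 4i) / 5
= -2/5 - (4/5)i


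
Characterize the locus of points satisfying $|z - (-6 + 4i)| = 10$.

|z - z0| = r describes a circle centered at z0 with radius r
Here z0 = -6 + 4i and r = 10
Locus: Circle centered at (-6, 4) with radius 10


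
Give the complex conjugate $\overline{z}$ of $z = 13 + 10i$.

If z = a + bi, then conjugate(z) = a - bi
conjugate(13 + 10i) = 13 - 10i


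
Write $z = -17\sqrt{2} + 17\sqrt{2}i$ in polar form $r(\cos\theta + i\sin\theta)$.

r = |z| = sqrt(a^2 + b^2) = sqrt((-17*sqrt(2))^2 + (17*sqrt(2))^2) = sqrt(578 + 578) = sqrt(1156) = 34
θ = arctan(b/a) = arctan(24.0416/-24.0416) (quadrant-adjusted) = 135°
z = 34(cos 135° + i sin 135°)


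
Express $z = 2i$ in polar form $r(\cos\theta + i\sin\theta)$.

r = |z| = sqrt(a^2 + b^2) = sqrt((0)^2 + (2)^2) = sqrt(0 + 4) = sqrt(4) = 2
a = 0 and b > 0, so z lies on the positive imaginary axis: θ = 90°
z = 2(cos 90° + i sin 90°)


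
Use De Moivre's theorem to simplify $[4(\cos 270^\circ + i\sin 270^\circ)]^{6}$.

By De Moivre: z^n = r^n(cos(nθ) + i sin(nθ))
= 4^6(cos(6*270°) + i sin(6*270°))
= 4096(cos 180° + i sin 180°)
= -4096


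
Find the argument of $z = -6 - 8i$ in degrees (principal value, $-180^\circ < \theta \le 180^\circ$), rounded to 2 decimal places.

θ = arctan(b/a) = arctan(-8/-6) (quadrant-adjusted) = -126.87°


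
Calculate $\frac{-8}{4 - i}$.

Multiply numerator and denominator by conjugate (4 + i):
= (-8)(4 + i) / (4^2 + (-1)^2)
= (-32 - 8i) / 17
= -32/17 - (8/17)i


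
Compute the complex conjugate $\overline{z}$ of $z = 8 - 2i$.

If z = a + bi, then conjugate(z) = a - bi
conjugate(8 - 2i) = 8 + 2i


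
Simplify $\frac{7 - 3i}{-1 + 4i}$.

Multiply numerator and denominator by conjugate (-1 - 4i):
= (7 - 3i)(-1 - 4i) / ((-1)^2 + 4^2)
= (-19 - 25i) / 17
= -19/17 - (25/17)i


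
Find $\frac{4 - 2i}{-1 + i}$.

Multiply numerator and denominator by conjugate (-1 - i):
= (4 - 2i)(-1 - i) / ((-1)^2 + 1^2)
= (-6 - 2i) / 2
= -3 - i


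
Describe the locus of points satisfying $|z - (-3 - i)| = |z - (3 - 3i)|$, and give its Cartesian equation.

|z - z1| = |z - z2| means z is equidistant from z1 and z2,
i.e. the perpendicular bisector of the segment from (-3, -1) to (3, -3) (midpoint (0, -2)).
With z = x + yi, square both sides:
(x - (-3))^2 + (y - (-1))^2 = (x - 3)^2 + (y - (-3))^2
The x^2 and y^2 terms cancel: 12x + (-4)y = 18 - 10 = 8
Simplify: 3x - y = 2
Locus: Perpendicular bisector of the segment from (-3, -1) to (3, -3): the line 3x - y = 2


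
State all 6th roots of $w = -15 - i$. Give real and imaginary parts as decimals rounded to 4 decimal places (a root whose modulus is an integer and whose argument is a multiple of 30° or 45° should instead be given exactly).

|w| = sqrt(226) ≈ 15.033296, arg(w) ≈ 183.814075°
Root modulus = sqrt(226)^(1/6) ≈ 1.570998
Root arguments: θ_k = (arg(w) + 360°k)/6 for k = 0, 1, ..., 5
Compute each root as (root modulus)(cos θ_k + i sin θ_k) using full-precision intermediates, then round to 4 decimal places.
Roots: 1.3517 + 0.8005i, -0.0174 + 1.5709i, -1.3692 + 0.7704i, -1.3517 - 0.8005i, 0.0174 - 1.5709i, 1.3692 - 0.7704i


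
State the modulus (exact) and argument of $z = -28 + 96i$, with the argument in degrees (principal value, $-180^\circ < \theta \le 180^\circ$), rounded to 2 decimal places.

|z| = sqrt((-28)^2 + 96^2) = 100
arg(z) = arctan(b/a) = arctan(96/-28) (quadrant-adjusted) = 106.26°


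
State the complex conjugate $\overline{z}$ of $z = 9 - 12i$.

If z = a + bi, then conjugate(z) = a - bi
conjugate(9 - 12i) = 9 + 12i


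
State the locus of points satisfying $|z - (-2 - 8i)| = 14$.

|z - z0| = r describes a circle centered at z0 with radius r
Here z0 = -2 - 8i and r = 14
Locus: Circle centered at (-2, -8) with radius 14


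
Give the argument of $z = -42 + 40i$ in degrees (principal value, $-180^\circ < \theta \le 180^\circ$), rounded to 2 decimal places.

θ = arctan(b/a) = arctan(40/-42) (quadrant-adjusted) = 136.40°


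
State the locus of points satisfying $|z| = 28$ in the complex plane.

|z| = 28 means sqrt(x^2 + y^2) = 28
This is a circle of radius 28 centered at the origin


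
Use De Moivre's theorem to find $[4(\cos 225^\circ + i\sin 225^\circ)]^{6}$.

By De Moivre: z^n = r^n(cos(nθ) + i sin(nθ))
= 4^6(cos(6*225°) + i sin(6*225°))
= 4096(cos 270° + i sin 270°)
= -4096i


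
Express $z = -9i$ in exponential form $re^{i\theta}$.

r = |z| = sqrt((0)^2 + (-9)^2) = sqrt(0 + 81) = sqrt(81) = 9
a = 0 and b < 0, so z lies on the negative imaginary axis: θ = -90° = -π/2
z = 9e^(-i*π/2)


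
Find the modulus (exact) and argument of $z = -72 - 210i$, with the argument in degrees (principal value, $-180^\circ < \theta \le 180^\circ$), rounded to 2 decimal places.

|z| = sqrt((-72)^2 + (-210)^2) = 222
arg(z) = arctan(b/a) = arctan(-210/-72) (quadrant-adjusted) = -108.92°


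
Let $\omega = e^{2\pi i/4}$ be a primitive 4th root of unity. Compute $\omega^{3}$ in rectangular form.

ω^3 = e^(2πi·3/4) = e^(i·3π/2)
= cos(3π/2) + i sin(3π/2)
= -i


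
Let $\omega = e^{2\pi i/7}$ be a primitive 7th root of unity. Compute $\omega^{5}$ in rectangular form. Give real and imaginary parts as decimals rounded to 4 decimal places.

ω^5 = e^(2πi·5/7) = e^(i·10π/7)
= cos(10π/7) + i sin(10π/7)
= -0.2225 - 0.9749i


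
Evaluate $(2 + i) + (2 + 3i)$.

(2 + 2) + (1 + 3)i = 4 + 4i


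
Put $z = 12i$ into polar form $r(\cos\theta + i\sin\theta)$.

r = |z| = sqrt(a^2 + b^2) = sqrt((0)^2 + (12)^2) = sqrt(0 + 144) = sqrt(144) = 12
a = 0 and b > 0, so z lies on the positive imaginary axis: θ = 90°
z = 12(cos 90° + i sin 90°)


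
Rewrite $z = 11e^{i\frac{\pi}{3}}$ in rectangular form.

a = r cos θ = 11 * 1/2 = 11/2
b = r sin θ = 11 * sqrt(3)/2 = 11*sqrt(3)/2
z = 11/2 + (11*sqrt(3)/2)i


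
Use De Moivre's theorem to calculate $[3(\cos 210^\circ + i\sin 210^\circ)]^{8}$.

By De Moivre: z^n = r^n(cos(nθ) + i sin(nθ))
= 3^8(cos(8*210°) + i sin(8*210°))
= 6561(cos 240° + i sin 240°)
= -6561/2 - (6561*sqrt(3)/2)i


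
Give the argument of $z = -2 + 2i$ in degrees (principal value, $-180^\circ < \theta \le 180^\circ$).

θ = arctan(b/a) = arctan(2/-2) (quadrant-adjusted) = 135°


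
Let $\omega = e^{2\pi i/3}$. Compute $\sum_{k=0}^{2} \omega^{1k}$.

Let ζ = ω^1 = e^(2πi·1/3). Since 3 ∤ 1, ζ ≠ 1.
Sum = Σ_{k=0}^{2} ζ^k = (ζ^3 - 1)/(ζ - 1) = (ω^{1·3} - 1)/(ζ - 1) = (1 - 1)/(ζ - 1) = 0


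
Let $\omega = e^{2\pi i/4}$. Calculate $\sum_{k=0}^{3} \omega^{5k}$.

Let ζ = ω^5 = e^(2πi·5/4). Since 4 ∤ 5, ζ ≠ 1.
Sum = Σ_{k=0}^{3} ζ^k = (ζ^4 - 1)/(ζ - 1) = (ω^{5·4} - 1)/(ζ - 1) = (1 - 1)/(ζ - 1) = 0


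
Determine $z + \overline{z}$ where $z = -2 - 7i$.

z + conjugate(z) = (a + bi) + (a - bi) = 2a
= 2 * (-2) = -4


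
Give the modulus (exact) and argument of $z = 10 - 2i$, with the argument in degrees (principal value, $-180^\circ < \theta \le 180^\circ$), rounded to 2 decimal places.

|z| = sqrt(10^2 + (-2)^2) = sqrt(104)
arg(z) = arctan(b/a) = arctan(-2/10) (quadrant-adjusted) = -11.31°


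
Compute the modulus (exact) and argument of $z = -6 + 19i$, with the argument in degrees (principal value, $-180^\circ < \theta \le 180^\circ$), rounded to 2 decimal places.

|z| = sqrt((-6)^2 + 19^2) = sqrt(397)
arg(z) = arctan(b/a) = arctan(19/-6) (quadrant-adjusted) = 107.53°


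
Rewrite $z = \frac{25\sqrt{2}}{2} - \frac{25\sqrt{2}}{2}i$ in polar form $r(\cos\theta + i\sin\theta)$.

r = |z| = sqrt(a^2 + b^2) = sqrt((25*sqrt(2)/2)^2 + (-25*sqrt(2)/2)^2) = sqrt(625/2 + 625/2) = sqrt(625) = 25
θ = arctan(b/a) = arctan(-17.6777/17.6777) (quadrant-adjusted) = 315°
z = 25(cos 315° + i sin 315°)


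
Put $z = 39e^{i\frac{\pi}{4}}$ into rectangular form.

a = r cos θ = 39 * sqrt(2)/2 = 39*sqrt(2)/2
b = r sin θ = 39 * sqrt(2)/2 = 39*sqrt(2)/2
z = 39*sqrt(2)/2 + (39*sqrt(2)/2)i


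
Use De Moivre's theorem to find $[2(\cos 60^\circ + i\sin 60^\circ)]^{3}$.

By De Moivre: z^n = r^n(cos(nθ) + i sin(nθ))
= 2^3(cos(3*60°) + i sin(3*60°))
= 8(cos 180° + i sin 180°)
= -8


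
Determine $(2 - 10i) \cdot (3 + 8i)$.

(a1*a2 - b1*b2) + (a1*b2 + b1*a2)i
= (6 - (-80)) + (16 + (-30))i
= 86 - 14i


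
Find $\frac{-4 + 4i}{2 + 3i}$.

Multiply numerator and denominator by conjugate (2 - 3i):
= (-4 + 4i)(2 - 3i) / (2^2 + 3^2)
= (4 + 20i) / 13
= 4/13 + (20/13)i


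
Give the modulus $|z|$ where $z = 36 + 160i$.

|z| = sqrt(a^2 + b^2) = sqrt(36^2 + 160^2) = sqrt(26896) = 164


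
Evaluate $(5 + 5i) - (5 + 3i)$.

(5 - 5) + (5 - 3)i = 2i


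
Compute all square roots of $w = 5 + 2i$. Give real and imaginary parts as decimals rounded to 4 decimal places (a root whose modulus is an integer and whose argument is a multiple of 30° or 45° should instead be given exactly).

|w| = sqrt(29) ≈ 5.385165, arg(w) ≈ 21.801409°
Root modulus = sqrt(29)^(1/2) ≈ 2.320596
Root arguments: θ_k = (arg(w) + 360°k)/2 for k = 0, 1, ..., 1
Compute each root as (root modulus)(cos θ_k + i sin θ_k) using full-precision intermediates, then round to 4 decimal places.
Roots: 2.2787 + 0.4388i, -2.2787 - 0.4388i


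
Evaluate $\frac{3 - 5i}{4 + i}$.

Multiply numerator and denominator by conjugate (4 - i):
= (3 - 5i)(4 - i) / (4^2 + 1^2)
= (7 - 23i) / 17
= 7/17 - (23/17)i


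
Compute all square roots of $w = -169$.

|w| = 169, arg(w) = 180°
Root modulus = 169^(1/2) = 13
Root arguments: θ_k = (180° + 360°k)/2 for k = 0, 1, ..., 1
Roots: 13i, -13i


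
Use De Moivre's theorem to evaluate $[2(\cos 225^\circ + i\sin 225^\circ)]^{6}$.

By De Moivre: z^n = r^n(cos(nθ) + i sin(nθ))
= 2^6(cos(6*225°) + i sin(6*225°))
= 64(cos 270° + i sin 270°)
= -64i


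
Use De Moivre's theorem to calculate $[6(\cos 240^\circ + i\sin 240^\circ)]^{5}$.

By De Moivre: z^n = r^n(cos(nθ) + i sin(nθ))
= 6^5(cos(5*240°) + i sin(5*240°))
= 7776(cos 120° + i sin 120°)
= -3888 + 3888*sqrt(3)i


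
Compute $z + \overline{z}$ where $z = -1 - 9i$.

z + conjugate(z) = (a + bi) + (a - bi) = 2a
= 2 * (-1) = -2


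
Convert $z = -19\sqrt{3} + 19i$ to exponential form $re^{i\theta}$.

r = |z| = sqrt((-19*sqrt(3))^2 + (19)^2) = sqrt(1083 + 361) = sqrt(1444) = 38
θ = arctan(b/a) = arctan(19/-32.909) (quadrant-adjusted) = 150° = 5π/6
z = 38e^(i*5π/6)


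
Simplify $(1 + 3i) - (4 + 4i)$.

(1 - 4) + (3 - 4)i = -3 - i


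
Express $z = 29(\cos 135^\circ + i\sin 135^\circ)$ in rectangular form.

a = r cos θ = 29 * -sqrt(2)/2 = -29*sqrt(2)/2
b = r sin θ = 29 * sqrt(2)/2 = 29*sqrt(2)/2
z = -29*sqrt(2)/2 + (29*sqrt(2)/2)i


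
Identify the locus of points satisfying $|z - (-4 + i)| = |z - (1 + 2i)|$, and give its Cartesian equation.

|z - z1| = |z - z2| means z is equidistant from z1 and z2,
i.e. the perpendicular bisector of the segment from (-4, 1) to (1, 2) (midpoint (-3/2, 3/2)).
With z = x + yi, square both sides:
(x - (-4))^2 + (y - 1)^2 = (x - 1)^2 + (y - 2)^2
The x^2 and y^2 terms cancel: 10x + 2y = 5 - 17 = -12
Simplify: 5x + y = -6
Locus: Perpendicular bisector of the segment from (-4, 1) to (1, 2): the line 5x + y = -6


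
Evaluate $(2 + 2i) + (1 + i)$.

(2 + 1) + (2 + 1)i = 3 + 3i


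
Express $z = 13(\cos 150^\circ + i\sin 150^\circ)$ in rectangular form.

a = r cos θ = 13 * -sqrt(3)/2 = -13*sqrt(3)/2
b = r sin θ = 13 * 1/2 = 13/2
z = -13*sqrt(3)/2 + (13/2)i


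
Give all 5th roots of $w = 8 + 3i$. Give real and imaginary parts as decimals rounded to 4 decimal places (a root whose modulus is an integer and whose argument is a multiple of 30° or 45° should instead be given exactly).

|w| = sqrt(73) ≈ 8.544004, arg(w) ≈ 20.556045°
Root modulus = sqrt(73)^(1/5) ≈ 1.535792
Root arguments: θ_k = (arg(w) + 360°k)/5 for k = 0, 1, ..., 4
Compute each root as (root modulus)(cos θ_k + i sin θ_k) using full-precision intermediates, then round to 4 decimal places.
Roots: 1.5318 + 0.1101i, 0.3686 + 1.4909i, -1.3040 + 0.8113i, -1.1746 - 0.9895i, 0.5781 - 1.4228i


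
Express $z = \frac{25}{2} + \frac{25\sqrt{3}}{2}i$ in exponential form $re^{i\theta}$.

r = |z| = sqrt((25/2)^2 + (25*sqrt(3)/2)^2) = sqrt(625/4 + 1875/4) = sqrt(625) = 25
θ = arctan(b/a) = arctan(21.6506/12.5) (quadrant-adjusted) = 60° = π/3
z = 25e^(i*π/3)


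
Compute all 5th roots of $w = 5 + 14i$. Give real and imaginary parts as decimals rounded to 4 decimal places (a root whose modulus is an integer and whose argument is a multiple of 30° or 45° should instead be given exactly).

|w| = sqrt(221) ≈ 14.866069, arg(w) ≈ 70.346176°
Root modulus = sqrt(221)^(1/5) ≈ 1.715692
Root arguments: θ_k = (arg(w) + 360°k)/5 for k = 0, 1, ..., 4
Compute each root as (root modulus)(cos θ_k + i sin θ_k) using full-precision intermediates, then round to 4 decimal places.
Roots: 1.6642 + 0.4171i, 0.1176 + 1.7117i, -1.5915 + 0.6408i, -1.1012 - 1.3156i, 0.9109 - 1.4539i


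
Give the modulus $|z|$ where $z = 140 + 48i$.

|z| = sqrt(a^2 + b^2) = sqrt(140^2 + 48^2) = sqrt(21904) = 148


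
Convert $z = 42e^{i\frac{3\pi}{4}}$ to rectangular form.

a = r cos θ = 42 * -sqrt(2)/2 = -21*sqrt(2)
b = r sin θ = 42 * sqrt(2)/2 = 21*sqrt(2)
z = -21*sqrt(2) + 21*sqrt(2)i


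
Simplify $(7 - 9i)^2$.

(a + bi)^2 = a^2 - b^2 + 2abi
= 7^2 - (-9)^2 + 2*7*(-9)i
= -32 - 126i


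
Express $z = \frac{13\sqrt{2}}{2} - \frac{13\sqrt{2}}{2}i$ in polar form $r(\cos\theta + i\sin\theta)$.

r = |z| = sqrt(a^2 + b^2) = sqrt((13*sqrt(2)/2)^2 + (-13*sqrt(2)/2)^2) = sqrt(169/2 + 169/2) = sqrt(169) = 13
θ = arctan(b/a) = arctan(-9.1924/9.1924) (quadrant-adjusted) = 315°
z = 13(cos 315° + i sin 315°)


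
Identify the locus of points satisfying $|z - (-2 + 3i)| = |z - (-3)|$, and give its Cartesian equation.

|z - z1| = |z - z2| means z is equidistant from z1 and z2,
i.e. the perpendicular bisector of the segment from (-2, 3) to (-3, 0) (midpoint (-5/2, 3/2)).
With z = x + yi, square both sides:
(x - (-2))^2 + (y - 3)^2 = (x - (-3))^2 + (y - 0)^2
The x^2 and y^2 terms cancel: -2x + (-6)y = 9 - 13 = -4
Simplify: x + 3y = 2
Locus: Perpendicular bisector of the segment from (-2, 3) to (-3, 0): the line x + 3y = 2


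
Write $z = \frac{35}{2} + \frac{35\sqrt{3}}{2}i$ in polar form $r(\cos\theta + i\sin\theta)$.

r = |z| = sqrt(a^2 + b^2) = sqrt((35/2)^2 + (35*sqrt(3)/2)^2) = sqrt(1225/4 + 3675/4) = sqrt(1225) = 35
θ = arctan(b/a) = arctan(30.3109/17.5) (quadrant-adjusted) = 60°
z = 35(cos 60° + i sin 60°)


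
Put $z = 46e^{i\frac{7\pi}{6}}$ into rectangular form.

a = r cos θ = 46 * -sqrt(3)/2 = -23*sqrt(3)
b = r sin θ = 46 * -1/2 = -23
z = -23*sqrt(3) - 23i


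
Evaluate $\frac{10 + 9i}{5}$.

Divisor is real, so divide each part by 5:
= 2 + (9/5)i


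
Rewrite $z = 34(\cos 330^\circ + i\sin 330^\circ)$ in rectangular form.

a = r cos θ = 34 * sqrt(3)/2 = 17*sqrt(3)
b = r sin θ = 34 * -1/2 = -17
z = 17*sqrt(3) - 17i


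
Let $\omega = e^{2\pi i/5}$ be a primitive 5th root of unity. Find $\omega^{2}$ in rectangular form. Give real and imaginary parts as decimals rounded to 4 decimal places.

ω^2 = e^(2πi·2/5) = e^(i·4π/5)
= cos(4π/5) + i sin(4π/5)
= -0.8090 + 0.5878i


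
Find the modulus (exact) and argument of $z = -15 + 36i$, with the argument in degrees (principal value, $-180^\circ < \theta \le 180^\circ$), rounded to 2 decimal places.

|z| = sqrt((-15)^2 + 36^2) = 39
arg(z) = arctan(b/a) = arctan(36/-15) (quadrant-adjusted) = 112.62°


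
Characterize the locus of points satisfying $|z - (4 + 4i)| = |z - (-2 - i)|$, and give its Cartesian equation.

|z - z1| = |z - z2| means z is equidistant from z1 and z2,
i.e. the perpendicular bisector of the segment from (4, 4) to (-2, -1) (midpoint (1, 3/2)).
With z = x + yi, square both sides:
(x - 4)^2 + (y - 4)^2 = (x - (-2))^2 + (y - (-1))^2
The x^2 and y^2 terms cancel: -12x + (-10)y = 5 - 32 = -27
Simplify: 12x + 10y = 27
Locus: Perpendicular bisector of the segment from (4, 4) to (-2, -1): the line 12x + 10y = 27


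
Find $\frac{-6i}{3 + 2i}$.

Multiply numerator and denominator by conjugate (3 - 2i):
= (-6i)(3 - 2i) / (3^2 + 2^2)
= (-12 - 18i) / 13
= -12/13 - (18/13)i


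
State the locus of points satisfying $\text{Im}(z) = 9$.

Im(z) = y where z = x + yi; the equation y = 9 is satisfied by all points with that y-coordinate
Locus: Horizontal line y = 9


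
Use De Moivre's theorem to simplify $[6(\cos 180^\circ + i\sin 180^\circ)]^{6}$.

By De Moivre: z^n = r^n(cos(nθ) + i sin(nθ))
= 6^6(cos(6*180°) + i sin(6*180°))
= 46656(cos 0° + i sin 0°)
= 46656


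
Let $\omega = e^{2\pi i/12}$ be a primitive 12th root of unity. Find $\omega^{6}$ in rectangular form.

ω^6 = e^(2πi·6/12) = e^(i·1π)
= cos(1π) + i sin(1π)
= -1


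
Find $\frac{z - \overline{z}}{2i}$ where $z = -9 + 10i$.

z - conjugate(z) = 2bi
(z - conjugate(z))/(2i) = 2bi/(2i) = b = 10


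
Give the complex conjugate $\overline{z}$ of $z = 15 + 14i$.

If z = a + bi, then conjugate(z) = a - bi
conjugate(15 + 14i) = 15 - 14i


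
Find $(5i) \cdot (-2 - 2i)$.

(a1*a2 - b1*b2) + (a1*b2 + b1*a2)i
= (0 - (-10)) + (0 + (-10))i
= 10 - 10i


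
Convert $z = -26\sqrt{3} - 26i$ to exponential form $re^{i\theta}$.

r = |z| = sqrt((-26*sqrt(3))^2 + (-26)^2) = sqrt(2028 + 676) = sqrt(2704) = 52
θ = arctan(b/a) = arctan(-26/-45.0333) (quadrant-adjusted) = 210° = 7π/6
z = 52e^(i*7π/6)


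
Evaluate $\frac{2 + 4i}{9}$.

Divisor is real, so divide each part by 9:
= 2/9 + (4/9)i


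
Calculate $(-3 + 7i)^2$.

(a + bi)^2 = a^2 - b^2 + 2abi
= (-3)^2 - 7^2 + 2*(-3)*7i
= -40 - 42i


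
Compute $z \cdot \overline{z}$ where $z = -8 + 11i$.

z * conjugate(z) = |z|^2 = a^2 + b^2
= (-8)^2 + 11^2 = 185


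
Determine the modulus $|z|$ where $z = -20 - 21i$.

|z| = sqrt(a^2 + b^2) = sqrt((-20)^2 + (-21)^2) = sqrt(841) = 29


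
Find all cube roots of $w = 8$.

|w| = 8, arg(w) = 0°
Root modulus = 8^(1/3) = 2
Root arguments: θ_k = (0° + 360°k)/3 for k = 0, 1, ..., 2
Roots: 2, -1 + sqrt(3)i, -1 - sqrt(3)i


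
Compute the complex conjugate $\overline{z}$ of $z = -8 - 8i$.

If z = a + bi, then conjugate(z) = a - bi
conjugate(-8 - 8i) = -8 + 8i


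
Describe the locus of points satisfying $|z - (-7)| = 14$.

|z - z0| = r describes a circle centered at z0 with radius r
Here z0 = -7 and r = 14
Locus: Circle centered at (-7, 0) with radius 14


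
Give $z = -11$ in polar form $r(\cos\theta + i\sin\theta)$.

r = |z| = sqrt(a^2 + b^2) = sqrt((-11)^2 + (0)^2) = sqrt(121 + 0) = sqrt(121) = 11
b = 0 and a < 0, so z lies on the negative real axis: θ = 180°
z = 11(cos 180° + i sin 180°)


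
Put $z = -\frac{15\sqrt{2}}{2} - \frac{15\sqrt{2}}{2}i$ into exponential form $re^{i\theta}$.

r = |z| = sqrt((-15*sqrt(2)/2)^2 + (-15*sqrt(2)/2)^2) = sqrt(225/2 + 225/2) = sqrt(225) = 15
θ = arctan(b/a) = arctan(-10.6066/-10.6066) (quadrant-adjusted) = -135° = -3π/4
z = 15e^(-i*3π/4)


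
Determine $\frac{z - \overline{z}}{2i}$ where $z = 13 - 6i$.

z - conjugate(z) = 2bi
(z - conjugate(z))/(2i) = 2bi/(2i) = b = -6


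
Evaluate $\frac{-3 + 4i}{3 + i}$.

Multiply numerator and denominator by conjugate (3 - i):
= (-3 + 4i)(3 - i) / (3^2 + 1^2)
= (-5 + 15i) / 10
Divide through by 5: (-1 + 3i) / 2
= -1/2 + (3/2)i


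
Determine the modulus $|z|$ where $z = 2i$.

|z| = sqrt(a^2 + b^2) = sqrt(0^2 + 2^2) = sqrt(4) = 2


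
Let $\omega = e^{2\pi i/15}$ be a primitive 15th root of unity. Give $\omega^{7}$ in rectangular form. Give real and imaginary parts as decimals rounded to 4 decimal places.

ω^7 = e^(2πi·7/15) = e^(i·14π/15)
= cos(14π/15) + i sin(14π/15)
= -0.9781 + 0.2079i


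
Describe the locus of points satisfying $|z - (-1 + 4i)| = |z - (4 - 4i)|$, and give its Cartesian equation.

|z - z1| = |z - z2| means z is equidistant from z1 and z2,
i.e. the perpendicular bisector of the segment from (-1, 4) to (4, -4) (midpoint (3/2, 0)).
With z = x + yi, square both sides:
(x - (-1))^2 + (y - 4)^2 = (x - 4)^2 + (y - (-4))^2
The x^2 and y^2 terms cancel: 10x + (-16)y = 32 - 17 = 15
Simplify: 10x - 16y = 15
Locus: Perpendicular bisector of the segment from (-1, 4) to (4, -4): the line 10x - 16y = 15


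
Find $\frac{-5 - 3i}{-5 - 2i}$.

Multiply numerator and denominator by conjugate (-5 + 2i):
= (-5 - 3i)(-5 + 2i) / ((-5)^2 + (-2)^2)
= (31 + 5i) / 29
= 31/29 + (5/29)i


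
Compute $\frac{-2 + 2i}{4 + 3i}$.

Multiply numerator and denominator by conjugate (4 - 3i):
= (-2 + 2i)(4 - 3i) / (4^2 + 3^2)
= (-2 + 14i) / 25
= -2/25 + (14/25)i


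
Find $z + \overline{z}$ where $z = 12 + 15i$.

z + conjugate(z) = (a + bi) + (a - bi) = 2a
= 2 * 12 = 24


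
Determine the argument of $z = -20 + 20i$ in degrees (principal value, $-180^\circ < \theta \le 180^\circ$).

θ = arctan(b/a) = arctan(20/-20) (quadrant-adjusted) = 135°


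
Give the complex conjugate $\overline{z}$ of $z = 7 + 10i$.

If z = a + bi, then conjugate(z) = a - bi
conjugate(7 + 10i) = 7 - 10i


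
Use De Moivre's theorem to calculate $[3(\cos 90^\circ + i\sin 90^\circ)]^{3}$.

By De Moivre: z^n = r^n(cos(nθ) + i sin(nθ))
= 3^3(cos(3*90°) + i sin(3*90°))
= 27(cos 270° + i sin 270°)
= -27i


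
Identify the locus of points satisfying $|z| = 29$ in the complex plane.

|z| = 29 means sqrt(x^2 + y^2) = 29
This is a circle of radius 29 centered at the origin


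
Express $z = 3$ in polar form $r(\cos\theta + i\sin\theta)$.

r = |z| = sqrt(a^2 + b^2) = sqrt((3)^2 + (0)^2) = sqrt(9 + 0) = sqrt(9) = 3
b = 0 and a > 0, so z lies on the positive real axis: θ = 0°
z = 3(cos 0° + i sin 0°)


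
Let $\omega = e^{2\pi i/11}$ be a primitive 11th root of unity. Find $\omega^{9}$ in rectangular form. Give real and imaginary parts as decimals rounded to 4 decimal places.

ω^9 = e^(2πi·9/11) = e^(i·18π/11)
= cos(18π/11) + i sin(18π/11)
= 0.4154 - 0.9096i


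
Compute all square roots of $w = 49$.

|w| = 49, arg(w) = 0°
Root modulus = 49^(1/2) = 7
Root arguments: θ_k = (0° + 360°k)/2 for k = 0, 1, ..., 1
Roots: 7, -7


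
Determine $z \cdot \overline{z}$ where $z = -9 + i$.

z * conjugate(z) = |z|^2 = a^2 + b^2
= (-9)^2 + 1^2 = 82


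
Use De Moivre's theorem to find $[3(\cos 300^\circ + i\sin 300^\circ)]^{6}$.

By De Moivre: z^n = r^n(cos(nθ) + i sin(nθ))
= 3^6(cos(6*300°) + i sin(6*300°))
= 729(cos 0° + i sin 0°)
= 729


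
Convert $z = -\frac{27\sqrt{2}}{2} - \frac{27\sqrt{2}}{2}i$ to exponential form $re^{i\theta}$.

r = |z| = sqrt((-27*sqrt(2)/2)^2 + (-27*sqrt(2)/2)^2) = sqrt(729/2 + 729/2) = sqrt(729) = 27
θ = arctan(b/a) = arctan(-19.0919/-19.0919) (quadrant-adjusted) = -135° = -3π/4
z = 27e^(-i*3π/4)


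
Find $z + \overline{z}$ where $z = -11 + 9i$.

z + conjugate(z) = (a + bi) + (a - bi) = 2a
= 2 * (-11) = -22


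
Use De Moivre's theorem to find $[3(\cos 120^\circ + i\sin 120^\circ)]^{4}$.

By De Moivre: z^n = r^n(cos(nθ) + i sin(nθ))
= 3^4(cos(4*120°) + i sin(4*120°))
= 81(cos 120° + i sin 120°)
= -81/2 + (81*sqrt(3)/2)i


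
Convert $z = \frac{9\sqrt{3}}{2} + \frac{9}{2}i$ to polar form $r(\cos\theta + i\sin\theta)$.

r = |z| = sqrt(a^2 + b^2) = sqrt((9*sqrt(3)/2)^2 + (9/2)^2) = sqrt(243/4 + 81/4) = sqrt(81) = 9
θ = arctan(b/a) = arctan(4.5/7.7942) (quadrant-adjusted) = 30°
z = 9(cos 30° + i sin 30°)


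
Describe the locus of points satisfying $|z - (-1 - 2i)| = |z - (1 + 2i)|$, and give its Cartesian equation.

|z - z1| = |z - z2| means z is equidistant from z1 and z2,
i.e. the perpendicular bisector of the segment from (-1, -2) to (1, 2) (midpoint (0, 0)).
With z = x + yi, square both sides:
(x - (-1))^2 + (y - (-2))^2 = (x - 1)^2 + (y - 2)^2
The x^2 and y^2 terms cancel: 4x + 8y = 5 - 5 = 0
Simplify: x + 2y = 0
Locus: Perpendicular bisector of the segment from (-1, -2) to (1, 2): the line x + 2y = 0


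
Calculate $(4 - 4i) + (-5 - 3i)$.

(4 + (-5)) + (-4 + (-3))i = -1 - 7i


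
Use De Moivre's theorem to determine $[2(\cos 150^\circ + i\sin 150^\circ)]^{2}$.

By De Moivre: z^n = r^n(cos(nθ) + i sin(nθ))
= 2^2(cos(2*150°) + i sin(2*150°))
= 4(cos 300° + i sin 300°)
= 2 - 2*sqrt(3)i


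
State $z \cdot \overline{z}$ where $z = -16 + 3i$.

z * conjugate(z) = |z|^2 = a^2 + b^2
= (-16)^2 + 3^2 = 265


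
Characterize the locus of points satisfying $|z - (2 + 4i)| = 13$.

|z - z0| = r describes a circle centered at z0 with radius r
Here z0 = 2 + 4i and r = 13
Locus: Circle centered at (2, 4) with radius 13


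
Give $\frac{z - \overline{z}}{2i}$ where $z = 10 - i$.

z - conjugate(z) = 2bi
(z - conjugate(z))/(2i) = 2bi/(2i) = b = -1


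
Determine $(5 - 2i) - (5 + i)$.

(5 - 5) + (-2 - 1)i = -3i


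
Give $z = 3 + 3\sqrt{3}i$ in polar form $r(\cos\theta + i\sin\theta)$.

r = |z| = sqrt(a^2 + b^2) = sqrt((3)^2 + (3*sqrt(3))^2) = sqrt(9 + 27) = sqrt(36) = 6
θ = arctan(b/a) = arctan(5.1962/3) (quadrant-adjusted) = 60°
z = 6(cos 60° + i sin 60°)


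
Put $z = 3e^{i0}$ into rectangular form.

a = r cos θ = 3 * 1 = 3
b = r sin θ = 3 * 0 = 0
z = 3


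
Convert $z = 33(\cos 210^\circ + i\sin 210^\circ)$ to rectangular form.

a = r cos θ = 33 * -sqrt(3)/2 = -33*sqrt(3)/2
b = r sin θ = 33 * -1/2 = -33/2
z = -33*sqrt(3)/2 - (33/2)i


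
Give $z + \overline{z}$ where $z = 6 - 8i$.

z + conjugate(z) = (a + bi) + (a - bi) = 2a
= 2 * 6 = 12


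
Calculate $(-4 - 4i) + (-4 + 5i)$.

(-4 + (-4)) + (-4 + 5)i = -8 + i


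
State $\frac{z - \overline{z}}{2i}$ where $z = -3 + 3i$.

z - conjugate(z) = 2bi
(z - conjugate(z))/(2i) = 2bi/(2i) = b = 3


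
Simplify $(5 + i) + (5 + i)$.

(5 + 5) + (1 + 1)i = 10 + 2i


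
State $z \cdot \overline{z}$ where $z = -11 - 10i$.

z * conjugate(z) = |z|^2 = a^2 + b^2
= (-11)^2 + (-10)^2 = 221


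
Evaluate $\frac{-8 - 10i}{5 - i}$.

Multiply numerator and denominator by conjugate (5 + i):
= (-8 - 10i)(5 + i) / (5^2 + (-1)^2)
= (-30 - 58i) / 26
Divide through by 2: (-15 - 29i) / 13
= -15/13 - (29/13)i


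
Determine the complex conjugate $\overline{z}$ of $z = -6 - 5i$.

If z = a + bi, then conjugate(z) = a - bi
conjugate(-6 - 5i) = -6 + 5i


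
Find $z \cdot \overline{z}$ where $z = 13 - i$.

z * conjugate(z) = |z|^2 = a^2 + b^2
= 13^2 + (-1)^2 = 170


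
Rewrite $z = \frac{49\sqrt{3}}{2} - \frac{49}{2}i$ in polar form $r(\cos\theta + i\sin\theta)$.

r = |z| = sqrt(a^2 + b^2) = sqrt((49*sqrt(3)/2)^2 + (-49/2)^2) = sqrt(7203/4 + 2401/4) = sqrt(2401) = 49
θ = arctan(b/a) = arctan(-24.5/42.4352) (quadrant-adjusted) = 330°
z = 49(cos 330° + i sin 330°)


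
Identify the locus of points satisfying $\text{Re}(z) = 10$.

Re(z) = x where z = x + yi; the equation x = 10 is satisfied by all points with that x-coordinate
Locus: Vertical line x = 10


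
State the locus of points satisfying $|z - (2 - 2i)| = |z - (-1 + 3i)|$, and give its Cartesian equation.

|z - z1| = |z - z2| means z is equidistant from z1 and z2,
i.e. the perpendicular bisector of the segment from (2, -2) to (-1, 3) (midpoint (1/2, 1/2)).
With z = x + yi, square both sides:
(x - 2)^2 + (y - (-2))^2 = (x - (-1))^2 + (y - 3)^2
The x^2 and y^2 terms cancel: -6x + 10y = 10 - 8 = 2
Simplify: 3x - 5y = -1
Locus: Perpendicular bisector of the segment from (2, -2) to (-1, 3): the line 3x - 5y = -1


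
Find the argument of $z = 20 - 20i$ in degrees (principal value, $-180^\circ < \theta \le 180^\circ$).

θ = arctan(b/a) = arctan(-20/20) (quadrant-adjusted) = -45°


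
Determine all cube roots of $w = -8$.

|w| = 8, arg(w) = 180°
Root modulus = 8^(1/3) = 2
Root arguments: θ_k = (180° + 360°k)/3 for k = 0, 1, ..., 2
Roots: 1 + sqrt(3)i, -2, 1 - sqrt(3)i


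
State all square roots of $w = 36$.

|w| = 36, arg(w) = 0°
Root modulus = 36^(1/2) = 6
Root arguments: θ_k = (0° + 360°k)/2 for k = 0, 1, ..., 1
Roots: 6, -6


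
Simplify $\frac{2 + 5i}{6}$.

Divisor is real, so divide each part by 6:
= 1/3 + (5/6)i


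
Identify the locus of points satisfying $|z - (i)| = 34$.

|z - z0| = r describes a circle centered at z0 with radius r
Here z0 = i and r = 34
Locus: Circle centered at (0, 1) with radius 34


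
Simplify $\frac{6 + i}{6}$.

Divisor is real, so divide each part by 6:
= 1 + (1/6)i


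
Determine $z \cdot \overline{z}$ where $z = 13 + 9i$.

z * conjugate(z) = |z|^2 = a^2 + b^2
= 13^2 + 9^2 = 250


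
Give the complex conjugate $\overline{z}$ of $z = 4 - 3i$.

If z = a + bi, then conjugate(z) = a - bi
conjugate(4 - 3i) = 4 + 3i


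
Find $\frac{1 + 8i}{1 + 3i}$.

Multiply numerator and denominator by conjugate (1 - 3i):
= (1 + 8i)(1 - 3i) / (1^2 + 3^2)
= (25 + 5i) / 10
Divide through by 5: (5 + i) / 2
= 5/2 + (1/2)i


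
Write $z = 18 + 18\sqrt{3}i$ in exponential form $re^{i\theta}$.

r = |z| = sqrt((18)^2 + (18*sqrt(3))^2) = sqrt(324 + 972) = sqrt(1296) = 36
θ = arctan(b/a) = arctan(31.1769/18) (quadrant-adjusted) = 60° = π/3
z = 36e^(i*π/3)


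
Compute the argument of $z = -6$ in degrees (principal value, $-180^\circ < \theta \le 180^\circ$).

b = 0 and a < 0, so z lies on the negative real axis: θ = 180°


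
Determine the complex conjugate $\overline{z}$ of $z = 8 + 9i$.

If z = a + bi, then conjugate(z) = a - bi
conjugate(8 + 9i) = 8 - 9i


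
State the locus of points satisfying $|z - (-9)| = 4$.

|z - z0| = r describes a circle centered at z0 with radius r
Here z0 = -9 and r = 4
Locus: Circle centered at (-9, 0) with radius 4


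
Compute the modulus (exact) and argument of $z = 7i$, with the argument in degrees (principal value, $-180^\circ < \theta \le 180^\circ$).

|z| = sqrt(0^2 + 7^2) = 7
a = 0 and b > 0, so z lies on the positive imaginary axis: arg(z) = 90°


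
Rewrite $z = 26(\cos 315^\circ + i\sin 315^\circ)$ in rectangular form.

a = r cos θ = 26 * sqrt(2)/2 = 13*sqrt(2)
b = r sin θ = 26 * -sqrt(2)/2 = -13*sqrt(2)
z = 13*sqrt(2) - 13*sqrt(2)i


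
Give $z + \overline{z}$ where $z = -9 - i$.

z + conjugate(z) = (a + bi) + (a - bi) = 2a
= 2 * (-9) = -18


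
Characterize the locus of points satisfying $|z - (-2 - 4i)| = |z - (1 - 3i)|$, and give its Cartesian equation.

|z - z1| = |z - z2| means z is equidistant from z1 and z2,
i.e. the perpendicular bisector of the segment from (-2, -4) to (1, -3) (midpoint (-1/2, -7/2)).
With z = x + yi, square both sides:
(x - (-2))^2 + (y - (-4))^2 = (x - 1)^2 + (y - (-3))^2
The x^2 and y^2 terms cancel: 6x + 2y = 10 - 20 = -10
Simplify: 3x + y = -5
Locus: Perpendicular bisector of the segment from (-2, -4) to (1, -3): the line 3x + y = -5


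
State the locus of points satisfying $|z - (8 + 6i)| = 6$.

|z - z0| = r describes a circle centered at z0 with radius r
Here z0 = 8 + 6i and r = 6
Locus: Circle centered at (8, 6) with radius 6


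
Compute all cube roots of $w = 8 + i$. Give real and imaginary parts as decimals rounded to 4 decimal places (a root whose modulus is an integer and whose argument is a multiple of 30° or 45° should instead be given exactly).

|w| = sqrt(65) ≈ 8.062258, arg(w) ≈ 7.125016°
Root modulus = sqrt(65)^(1/3) ≈ 2.005175
Root arguments: θ_k = (arg(w) + 360°k)/3 for k = 0, 1, ..., 2
Compute each root as (root modulus)(cos θ_k + i sin θ_k) using full-precision intermediates, then round to 4 decimal places.
Roots: 2.0035 + 0.0831i, -1.0737 + 1.6935i, -0.9298 - 1.7766i


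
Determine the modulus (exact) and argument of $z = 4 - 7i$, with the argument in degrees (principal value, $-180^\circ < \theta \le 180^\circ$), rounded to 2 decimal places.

|z| = sqrt(4^2 + (-7)^2) = sqrt(65)
arg(z) = arctan(b/a) = arctan(-7/4) (quadrant-adjusted) = -60.26°


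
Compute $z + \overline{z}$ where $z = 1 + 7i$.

z + conjugate(z) = (a + bi) + (a - bi) = 2a
= 2 * 1 = 2


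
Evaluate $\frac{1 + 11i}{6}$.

Divisor is real, so divide each part by 6:
= 1/6 + (11/6)i


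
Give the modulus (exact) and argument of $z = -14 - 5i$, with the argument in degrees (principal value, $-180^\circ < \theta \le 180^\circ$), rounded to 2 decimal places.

|z| = sqrt((-14)^2 + (-5)^2) = sqrt(221)
arg(z) = arctan(b/a) = arctan(-5/-14) (quadrant-adjusted) = -160.35°


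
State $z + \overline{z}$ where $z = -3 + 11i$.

z + conjugate(z) = (a + bi) + (a - bi) = 2a
= 2 * (-3) = -6


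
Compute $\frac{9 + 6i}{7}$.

Divisor is real, so divide each part by 7:
= 9/7 + (6/7)i


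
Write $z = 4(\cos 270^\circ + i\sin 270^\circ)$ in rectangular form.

a = r cos θ = 4 * 0 = 0
b = r sin θ = 4 * -1 = -4
z = -4i


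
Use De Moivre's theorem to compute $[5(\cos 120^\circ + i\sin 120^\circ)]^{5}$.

By De Moivre: z^n = r^n(cos(nθ) + i sin(nθ))
= 5^5(cos(5*120°) + i sin(5*120°))
= 3125(cos 240° + i sin 240°)
= -3125/2 - (3125*sqrt(3)/2)i


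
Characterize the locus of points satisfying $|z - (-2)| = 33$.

|z - z0| = r describes a circle centered at z0 with radius r
Here z0 = -2 and r = 33
Locus: Circle centered at (-2, 0) with radius 33


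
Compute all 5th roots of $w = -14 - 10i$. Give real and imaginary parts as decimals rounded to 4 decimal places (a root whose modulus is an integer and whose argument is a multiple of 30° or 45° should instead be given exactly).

|w| = sqrt(296) ≈ 17.204651, arg(w) ≈ 215.537678°
Root modulus = sqrt(296)^(1/5) ≈ 1.766563
Root arguments: θ_k = (arg(w) + 360°k)/5 for k = 0, 1, ..., 4
Compute each root as (root modulus)(cos θ_k + i sin θ_k) using full-precision intermediates, then round to 4 decimal places.
Roots: 1.2897 + 1.2072i, -0.7496 + 1.5996i, -1.7530 - 0.2186i, -0.3338 - 1.7347i, 1.5467 - 0.8535i


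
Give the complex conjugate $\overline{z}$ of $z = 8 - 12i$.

If z = a + bi, then conjugate(z) = a - bi
conjugate(8 - 12i) = 8 + 12i


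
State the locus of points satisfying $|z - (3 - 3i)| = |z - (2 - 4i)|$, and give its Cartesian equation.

|z - z1| = |z - z2| means z is equidistant from z1 and z2,
i.e. the perpendicular bisector of the segment from (3, -3) to (2, -4) (midpoint (5/2, -7/2)).
With z = x + yi, square both sides:
(x - 3)^2 + (y - (-3))^2 = (x - 2)^2 + (y - (-4))^2
The x^2 and y^2 terms cancel: -2x + (-2)y = 20 - 18 = 2
Simplify: x + y = -1
Locus: Perpendicular bisector of the segment from (3, -3) to (2, -4): the line x + y = -1


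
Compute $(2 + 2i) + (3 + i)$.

(2 + 3) + (2 + 1)i = 5 + 3i


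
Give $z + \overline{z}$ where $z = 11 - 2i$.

z + conjugate(z) = (a + bi) + (a - bi) = 2a
= 2 * 11 = 22


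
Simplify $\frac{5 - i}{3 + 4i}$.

Multiply numerator and denominator by conjugate (3 - 4i):
= (5 - i)(3 - 4i) / (3^2 + 4^2)
= (11 - 23i) / 25
= 11/25 - (23/25)i
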